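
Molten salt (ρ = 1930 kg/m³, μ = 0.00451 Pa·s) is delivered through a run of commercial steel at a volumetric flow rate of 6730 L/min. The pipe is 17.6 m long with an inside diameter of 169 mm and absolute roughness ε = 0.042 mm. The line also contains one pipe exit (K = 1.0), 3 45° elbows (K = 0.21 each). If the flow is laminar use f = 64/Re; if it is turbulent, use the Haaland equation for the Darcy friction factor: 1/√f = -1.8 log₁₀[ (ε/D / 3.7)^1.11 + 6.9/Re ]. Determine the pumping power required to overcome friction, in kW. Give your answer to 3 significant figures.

P ≈ 8.96 kW

Q = 6730 L/min = 6730/60000 = 0.1122 m³/s.
Cross-sectional area A = πD²/4 = π(0.169)²/4 = 0.02243 m²; mean velocity V = Q/A = 0.1122/0.02243 = 5 m/s.
Reynolds number Re = ρVD/μ = 1930 · 5 · 0.169 / 0.00451 = 3.616e+05.
Re > 4000 → turbulent. Relative roughness ε/D = 4.2e-05/0.169 = 0.000249. Haaland: 1/√f = -1.8 log₁₀[(0.000249/3.7)^1.11 + 6.9/3.616e+05] = -1.8 log₁₀[2.33e-05 + 1.91e-05] = 7.87, so f = 0.01614.
Total minor-loss coefficient ΣK = 1·1 + 3·0.21 = 1.63.
ΔP = [f·L/D + ΣK]·(ρV²/2) = [0.01614·17.6/0.169 + 1.63]·(1930·5²/2) = [1.681 + 1.63]·2.413e+04 = 7.99e+04 Pa.
Pumping power P = QΔP = 0.1122·7.99e+04 = 8962 W = 8.96 kW.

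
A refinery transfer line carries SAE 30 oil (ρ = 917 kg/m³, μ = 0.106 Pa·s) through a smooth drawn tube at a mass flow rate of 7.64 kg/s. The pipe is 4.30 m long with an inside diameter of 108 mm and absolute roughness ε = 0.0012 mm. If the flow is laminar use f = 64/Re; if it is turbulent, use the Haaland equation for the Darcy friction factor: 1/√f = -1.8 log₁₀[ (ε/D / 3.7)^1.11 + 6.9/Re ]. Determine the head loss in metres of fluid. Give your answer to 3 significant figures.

h_f ≈ 0.126 m

A = πD²/4 = π(0.108)²/4 = 0.009161 m²; mean velocity V = ṁ/(ρA) = 7.64/(917 · 0.009161) = 0.9095 m/s.
Reynolds number Re = ρVD/μ = 917 · 0.9095 · 0.108 / 0.106 = 849.7.
Re < 2300 → laminar flow, so f = 64/Re = 64/849.7 = 0.07532 (the turbulent correlation is not needed).
Darcy-Weisbach: ΔP = f(L/D)(ρV²/2) = 0.07532·(4.3/0.108)·(917·0.9095²/2) = 0.07532·39.81·379.2 = 1137 Pa.
Head loss h_f = ΔP/(ρg) = 1137/(917·9.81) = 0.126 m.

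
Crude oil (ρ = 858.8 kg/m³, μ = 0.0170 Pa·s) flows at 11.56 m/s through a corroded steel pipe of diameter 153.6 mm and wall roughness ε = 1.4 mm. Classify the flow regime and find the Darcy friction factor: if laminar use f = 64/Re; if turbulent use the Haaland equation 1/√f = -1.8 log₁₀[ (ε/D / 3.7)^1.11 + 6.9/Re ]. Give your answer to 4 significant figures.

f ≈ 0.03747

Re = ρVD/μ = 858.8·11.56·0.1536/0.017 = 8.97e+04.
Re > 4000 → turbulent. ε/D = 0.0014/0.1536 = 0.00911; Haaland: 1/√f = -1.8 log₁₀[0.00127 + 7.69e-05] = 5.166, so f = 0.03747.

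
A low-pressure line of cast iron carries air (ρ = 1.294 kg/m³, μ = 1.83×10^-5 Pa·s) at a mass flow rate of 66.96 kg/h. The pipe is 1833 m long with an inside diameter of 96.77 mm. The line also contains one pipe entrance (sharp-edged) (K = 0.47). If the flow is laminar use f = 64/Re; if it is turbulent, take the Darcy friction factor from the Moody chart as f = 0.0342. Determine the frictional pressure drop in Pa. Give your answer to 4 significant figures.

ṁ = 66.96 kg/h = 66.96/3600 = 0.0186 kg/s.
A = πD²/4 = π(0.09677)²/4 = 0.007355 m²; mean velocity V = ṁ/(ρA) = 0.0186/(1.294 · 0.007355) = 1.954 m/s.
Reynolds number Re = ρVD/μ = 1.294 · 1.954 · 0.09677 / 1.83e-05 = 1.337e+04.
Re > 4000 → turbulent; use the Moody-chart value f = 0.0342.
Total minor-loss coefficient ΣK = 1·0.47 = 0.47.
ΔP = [f·L/D + ΣK]·(ρV²/2) = [0.0342·1833/0.09677 + 0.47]·(1.294·1.954²/2) = [647.8 + 0.47]·2.471 = 1602 Pa.

ΔP ≈ 1602 Pa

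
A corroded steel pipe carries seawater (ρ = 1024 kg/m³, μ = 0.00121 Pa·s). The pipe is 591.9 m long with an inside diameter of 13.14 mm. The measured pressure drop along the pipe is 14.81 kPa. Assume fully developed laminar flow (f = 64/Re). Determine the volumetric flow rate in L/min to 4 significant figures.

Q ≈ 0.9078 L/min

For laminar flow, f = 64/Re with Re = ρVD/μ, so Darcy-Weisbach reduces to ΔP = 32μLV/D². Solving for V: V = ΔP·D²/(32μL) = 1.481e+04·(0.01314)²/(32·0.00121·591.9) = 0.1116 m/s.
Check: Re = ρVD/μ = 1024·0.1116·0.01314/0.00121 = 1241 < 2300, so the laminar assumption holds.
Q = V·A = 0.1116·(π/4·0.01314²) = 1.513e-05 m³/s = 0.9078 L/min.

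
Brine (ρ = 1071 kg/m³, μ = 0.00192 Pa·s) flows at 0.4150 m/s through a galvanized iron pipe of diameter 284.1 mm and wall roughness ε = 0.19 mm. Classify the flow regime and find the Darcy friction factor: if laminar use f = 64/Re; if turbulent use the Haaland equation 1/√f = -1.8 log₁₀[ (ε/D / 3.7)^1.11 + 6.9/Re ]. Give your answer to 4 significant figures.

Re = ρVD/μ = 1071·0.415·0.2841/0.00192 = 6.577e+04.
Re > 4000 → turbulent. ε/D = 0.00019/0.2841 = 0.000669; Haaland: 1/√f = -1.8 log₁₀[7e-05 + 0.000105] = 6.763, so f = 0.02187.

f ≈ 0.02187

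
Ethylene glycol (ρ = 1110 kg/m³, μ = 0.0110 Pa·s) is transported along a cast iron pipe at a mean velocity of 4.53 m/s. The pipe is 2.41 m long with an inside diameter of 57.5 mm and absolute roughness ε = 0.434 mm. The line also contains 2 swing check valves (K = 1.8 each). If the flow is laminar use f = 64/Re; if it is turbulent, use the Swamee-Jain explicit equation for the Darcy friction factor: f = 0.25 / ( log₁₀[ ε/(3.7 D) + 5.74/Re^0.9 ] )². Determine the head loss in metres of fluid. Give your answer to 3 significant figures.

Reynolds number Re = ρVD/μ = 1110 · 4.53 · 0.0575 / 0.011 = 2.628e+04.
Re > 4000 → turbulent. Relative roughness ε/D = 0.000434/0.0575 = 0.00755. Swamee-Jain: f = 0.25/(log₁₀[0.00755/3.7 + 5.74/2.628e+04^0.9])² = 0.25/(log₁₀[0.00204 + 0.000604])² = 0.25/(-2.578)² = 0.03762.
Total minor-loss coefficient ΣK = 2·1.8 = 3.6.
ΔP = [f·L/D + ΣK]·(ρV²/2) = [0.03762·2.41/0.0575 + 3.6]·(1110·4.53²/2) = [1.577 + 3.6]·1.139e+04 = 5.896e+04 Pa.
Head loss h_f = ΔP/(ρg) = 5.896e+04/(1110·9.81) = 5.41 m.

h_f ≈ 5.41 m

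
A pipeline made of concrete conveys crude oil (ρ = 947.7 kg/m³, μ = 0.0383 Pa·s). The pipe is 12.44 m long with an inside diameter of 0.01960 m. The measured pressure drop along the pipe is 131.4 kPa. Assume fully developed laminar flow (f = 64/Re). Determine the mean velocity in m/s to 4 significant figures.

V ≈ 3.311 m/s

For laminar flow, f = 64/Re with Re = ρVD/μ, so Darcy-Weisbach reduces to ΔP = 32μLV/D². Solving for V: V = ΔP·D²/(32μL) = 1.314e+05·(0.0196)²/(32·0.0383·12.44) = 3.311 m/s.
Check: Re = ρVD/μ = 947.7·3.311·0.0196/0.0383 = 1606 < 2300, so the laminar assumption holds.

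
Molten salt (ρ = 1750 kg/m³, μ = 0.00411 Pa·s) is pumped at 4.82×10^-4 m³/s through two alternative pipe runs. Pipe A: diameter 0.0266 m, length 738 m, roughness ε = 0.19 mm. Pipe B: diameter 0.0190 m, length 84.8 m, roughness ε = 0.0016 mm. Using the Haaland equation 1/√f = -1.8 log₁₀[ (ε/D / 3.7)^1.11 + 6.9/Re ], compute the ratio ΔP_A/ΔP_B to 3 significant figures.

ΔP_A/ΔP_B ≈ 2.28

Pipe A: V = Q/A = 0.000482/0.0005557 = 0.8673 m/s; Re = 9824; ε/D = 0.00714; Haaland → f = 0.04004; ΔP_A = f(L/D)(ρV²/2) = 7.312e+05 Pa.
Pipe B: V = Q/A = 0.000482/0.0002835 = 1.7 m/s; Re = 1.375e+04; ε/D = 8.42e-05; Haaland → f = 0.02845; ΔP_B = f(L/D)(ρV²/2) = 3.211e+05 Pa.
ΔP_A/ΔP_B = 7.312e+05/3.211e+05 = 2.28.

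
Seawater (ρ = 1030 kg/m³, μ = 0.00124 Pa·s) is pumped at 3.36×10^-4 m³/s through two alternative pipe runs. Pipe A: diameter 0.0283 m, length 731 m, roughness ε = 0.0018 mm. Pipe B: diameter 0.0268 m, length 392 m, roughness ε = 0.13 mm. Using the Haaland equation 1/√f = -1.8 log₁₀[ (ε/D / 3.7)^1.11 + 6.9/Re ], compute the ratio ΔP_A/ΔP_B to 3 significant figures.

Pipe A: V = Q/A = 0.000336/0.000629 = 0.5342 m/s; Re = 1.256e+04; ε/D = 6.36e-05; Haaland → f = 0.02911; ΔP_A = f(L/D)(ρV²/2) = 1.105e+05 Pa.
Pipe B: V = Q/A = 0.000336/0.0005641 = 0.5956 m/s; Re = 1.326e+04; ε/D = 0.00485; Haaland → f = 0.03574; ΔP_B = f(L/D)(ρV²/2) = 9.553e+04 Pa.
ΔP_A/ΔP_B = 1.105e+05/9.553e+04 = 1.16.

ΔP_A/ΔP_B ≈ 1.16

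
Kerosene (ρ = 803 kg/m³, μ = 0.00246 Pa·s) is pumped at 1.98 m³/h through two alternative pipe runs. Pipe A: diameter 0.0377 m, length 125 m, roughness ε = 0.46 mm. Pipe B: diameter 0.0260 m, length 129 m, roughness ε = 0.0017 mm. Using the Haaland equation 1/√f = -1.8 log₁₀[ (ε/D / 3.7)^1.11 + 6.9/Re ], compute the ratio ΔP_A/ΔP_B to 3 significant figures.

Pipe A: V = Q/A = 0.00055/0.001116 = 0.4927 m/s; Re = 6063; ε/D = 0.0122; Haaland → f = 0.04791; ΔP_A = f(L/D)(ρV²/2) = 1.548e+04 Pa.
Pipe B: V = Q/A = 0.00055/0.0005309 = 1.036 m/s; Re = 8792; ε/D = 6.54e-05; Haaland → f = 0.03207; ΔP_B = f(L/D)(ρV²/2) = 6.856e+04 Pa.
ΔP_A/ΔP_B = 1.548e+04/6.856e+04 = 0.226.

ΔP_A/ΔP_B ≈ 0.226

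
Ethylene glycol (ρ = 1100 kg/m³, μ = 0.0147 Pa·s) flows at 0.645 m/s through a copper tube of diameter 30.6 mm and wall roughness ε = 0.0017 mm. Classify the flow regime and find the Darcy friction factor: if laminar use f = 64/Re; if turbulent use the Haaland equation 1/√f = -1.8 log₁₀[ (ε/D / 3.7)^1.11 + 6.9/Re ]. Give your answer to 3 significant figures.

f ≈ 0.0433

Re = ρVD/μ = 1100·0.645·0.0306/0.0147 = 1477.
Re < 2300 → laminar, so f = 64/Re = 0.04333 (roughness is irrelevant in laminar flow).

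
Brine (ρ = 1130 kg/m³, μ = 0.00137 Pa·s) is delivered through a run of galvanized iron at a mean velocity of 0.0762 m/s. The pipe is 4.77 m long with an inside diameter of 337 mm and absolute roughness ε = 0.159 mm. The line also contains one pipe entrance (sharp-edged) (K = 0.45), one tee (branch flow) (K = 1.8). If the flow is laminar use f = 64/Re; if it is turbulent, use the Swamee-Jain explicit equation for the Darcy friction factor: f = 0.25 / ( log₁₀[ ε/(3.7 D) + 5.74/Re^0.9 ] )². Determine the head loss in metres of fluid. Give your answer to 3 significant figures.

h_f ≈ 7.77×10^-4 m

Reynolds number Re = ρVD/μ = 1130 · 0.0762 · 0.337 / 0.00137 = 2.118e+04.
Re > 4000 → turbulent. Relative roughness ε/D = 0.000159/0.337 = 0.000472. Swamee-Jain: f = 0.25/(log₁₀[0.000472/3.7 + 5.74/2.118e+04^0.9])² = 0.25/(log₁₀[0.000128 + 0.000734])² = 0.25/(-3.065)² = 0.02661.
Total minor-loss coefficient ΣK = 1·0.45 + 1·1.8 = 2.25.
ΔP = [f·L/D + ΣK]·(ρV²/2) = [0.02661·4.77/0.337 + 2.25]·(1130·0.0762²/2) = [0.3767 + 2.25]·3.281 = 8.617 Pa.
Head loss h_f = ΔP/(ρg) = 8.617/(1130·9.81) = 7.77×10^-4 m.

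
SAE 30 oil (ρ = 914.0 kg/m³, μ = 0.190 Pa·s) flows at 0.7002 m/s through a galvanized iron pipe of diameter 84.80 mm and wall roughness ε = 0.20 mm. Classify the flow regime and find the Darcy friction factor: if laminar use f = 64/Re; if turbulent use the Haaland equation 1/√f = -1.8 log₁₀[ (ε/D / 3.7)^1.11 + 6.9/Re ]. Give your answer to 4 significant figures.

Re = ρVD/μ = 914·0.7002·0.0848/0.19 = 285.6.
Re < 2300 → laminar, so f = 64/Re = 0.2241 (roughness is irrelevant in laminar flow).

f ≈ 0.2241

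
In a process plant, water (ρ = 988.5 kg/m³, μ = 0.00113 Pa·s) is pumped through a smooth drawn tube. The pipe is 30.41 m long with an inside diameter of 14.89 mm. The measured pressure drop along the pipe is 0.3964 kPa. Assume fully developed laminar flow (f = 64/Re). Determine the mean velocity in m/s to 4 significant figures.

For laminar flow, f = 64/Re with Re = ρVD/μ, so Darcy-Weisbach reduces to ΔP = 32μLV/D². Solving for V: V = ΔP·D²/(32μL) = 396.4·(0.01489)²/(32·0.00113·30.41) = 0.07992 m/s.
Check: Re = ρVD/μ = 988.5·0.07992·0.01489/0.00113 = 1041 < 2300, so the laminar assumption holds.

V ≈ 0.07992 m/s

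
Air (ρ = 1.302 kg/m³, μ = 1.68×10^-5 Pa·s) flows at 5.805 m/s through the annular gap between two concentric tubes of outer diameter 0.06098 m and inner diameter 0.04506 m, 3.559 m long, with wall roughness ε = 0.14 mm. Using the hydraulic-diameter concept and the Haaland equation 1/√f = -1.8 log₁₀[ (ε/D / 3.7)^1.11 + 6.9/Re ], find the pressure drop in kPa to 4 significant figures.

ΔP ≈ 0.2139 kPa

Hydraulic diameter D_h = 4A/P = D_o - D_i = 0.06098 - 0.04506 = 0.01592 m.
Re = ρVD_h/μ = 1.302·5.805·0.01592/1.68e-05 = 7162.
ε/D_h = 0.00014/0.01592 = 0.00879; Haaland gives 1/√f = -1.8 log₁₀[0.00122+0.000963] = 4.789, so f = 0.04361.
ΔP = f(L/D_h)(ρV²/2) = 0.04361·3.559/0.01592·21.94 = 213.9 Pa.
ΔP = 0.2139 kPa.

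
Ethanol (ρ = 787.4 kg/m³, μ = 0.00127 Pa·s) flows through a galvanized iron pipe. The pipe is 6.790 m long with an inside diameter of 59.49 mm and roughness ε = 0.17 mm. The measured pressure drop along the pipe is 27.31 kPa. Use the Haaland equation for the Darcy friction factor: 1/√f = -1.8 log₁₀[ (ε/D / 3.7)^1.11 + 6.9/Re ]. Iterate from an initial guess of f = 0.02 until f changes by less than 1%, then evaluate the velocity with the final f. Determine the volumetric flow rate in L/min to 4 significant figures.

Q ≈ 797.7 L/min

Rearranging Darcy-Weisbach: V = √(2·ΔP·D/(f·L·ρ)). With ε/D = 0.00017/0.05949 = 0.00286, iterate starting from f = 0.02:
  f = 0.02 → V = √(2·2.731e+04·0.05949/(0.02·6.79·787.4)) = 5.513 m/s; Re = ρVD/μ = 2.033e+05; f → 0.02647
  f = 0.02647 → V = 4.791 m/s; Re = 1.767e+05; f → 0.02656
Converged (Δf/f < 1%). With the final f = 0.02656: V = √(2·2.731e+04·0.05949/(0.02656·6.79·787.4)) = 4.783 m/s.
Q = V·A = 4.783·(π/4·0.05949²) = 0.0133 m³/s = 797.7 L/min.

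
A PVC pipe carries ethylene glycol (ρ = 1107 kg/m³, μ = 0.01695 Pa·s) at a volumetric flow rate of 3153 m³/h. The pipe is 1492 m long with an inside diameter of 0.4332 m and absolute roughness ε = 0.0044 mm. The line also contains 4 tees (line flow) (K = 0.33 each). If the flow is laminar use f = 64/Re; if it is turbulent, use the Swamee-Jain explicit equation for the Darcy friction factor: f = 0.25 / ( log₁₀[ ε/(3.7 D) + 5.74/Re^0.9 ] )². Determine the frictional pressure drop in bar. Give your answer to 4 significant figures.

ΔP ≈ 11.13 bar

Q = 3153 m³/h = 3153/3600 = 0.8758 m³/s.
Cross-sectional area A = πD²/4 = π(0.4332)²/4 = 0.1474 m²; mean velocity V = Q/A = 0.8758/0.1474 = 5.942 m/s.
Reynolds number Re = ρVD/μ = 1107 · 5.942 · 0.4332 / 0.0169 = 1.681e+05.
Re > 4000 → turbulent. Relative roughness ε/D = 4.4e-06/0.4332 = 1.02e-05. Swamee-Jain: f = 0.25/(log₁₀[1.02e-05/3.7 + 5.74/1.681e+05^0.9])² = 0.25/(log₁₀[2.75e-06 + 0.000114])² = 0.25/(-3.934)² = 0.01616.
Total minor-loss coefficient ΣK = 4·0.33 = 1.32.
ΔP = [f·L/D + ΣK]·(ρV²/2) = [0.01616·1492/0.4332 + 1.32]·(1107·5.942²/2) = [55.64 + 1.32]·1.954e+04 = 1.113e+06 Pa.
ΔP = 1.113e+06 Pa = 11.13 bar.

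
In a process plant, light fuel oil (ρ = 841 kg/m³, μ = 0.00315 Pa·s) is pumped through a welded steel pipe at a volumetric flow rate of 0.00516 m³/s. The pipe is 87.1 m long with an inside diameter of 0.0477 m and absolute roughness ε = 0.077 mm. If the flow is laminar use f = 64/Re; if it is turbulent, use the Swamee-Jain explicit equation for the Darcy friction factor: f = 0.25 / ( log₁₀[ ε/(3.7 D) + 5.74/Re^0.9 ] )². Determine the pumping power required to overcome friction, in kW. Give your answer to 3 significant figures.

P ≈ 0.885 kW

Cross-sectional area A = πD²/4 = π(0.0477)²/4 = 0.001787 m²; mean velocity V = Q/A = 0.00516/0.001787 = 2.888 m/s.
Reynolds number Re = ρVD/μ = 841 · 2.888 · 0.0477 / 0.00315 = 3.677e+04.
Re > 4000 → turbulent. Relative roughness ε/D = 7.7e-05/0.0477 = 0.00161. Swamee-Jain: f = 0.25/(log₁₀[0.00161/3.7 + 5.74/3.677e+04^0.9])² = 0.25/(log₁₀[0.000436 + 0.000447])² = 0.25/(-3.054)² = 0.0268.
Darcy-Weisbach: ΔP = f(L/D)(ρV²/2) = 0.0268·(87.1/0.0477)·(841·2.888²/2) = 0.0268·1826·3506 = 1.716e+05 Pa.
Pumping power P = QΔP = 0.00516·1.716e+05 = 885.4 W = 0.885 kW.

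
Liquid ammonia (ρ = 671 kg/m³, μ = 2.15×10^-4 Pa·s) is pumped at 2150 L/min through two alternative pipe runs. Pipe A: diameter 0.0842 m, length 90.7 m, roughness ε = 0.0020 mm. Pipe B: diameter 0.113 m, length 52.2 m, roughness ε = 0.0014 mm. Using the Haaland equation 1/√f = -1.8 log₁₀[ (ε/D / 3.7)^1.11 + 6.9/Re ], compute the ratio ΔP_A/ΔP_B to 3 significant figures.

ΔP_A/ΔP_B ≈ 7.46

Pipe A: V = Q/A = 0.03583/0.005568 = 6.435 m/s; Re = 1.691e+06; ε/D = 2.38e-05; Haaland → f = 0.01126; ΔP_A = f(L/D)(ρV²/2) = 1.685e+05 Pa.
Pipe B: V = Q/A = 0.03583/0.01003 = 3.573 m/s; Re = 1.26e+06; ε/D = 1.24e-05; Haaland → f = 0.01142; ΔP_B = f(L/D)(ρV²/2) = 2.259e+04 Pa.
ΔP_A/ΔP_B = 1.685e+05/2.259e+04 = 7.46.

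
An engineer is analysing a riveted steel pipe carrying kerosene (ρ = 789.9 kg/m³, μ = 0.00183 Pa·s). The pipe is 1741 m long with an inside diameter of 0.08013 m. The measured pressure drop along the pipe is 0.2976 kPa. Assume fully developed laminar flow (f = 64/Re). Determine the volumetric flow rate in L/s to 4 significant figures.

For laminar flow, f = 64/Re with Re = ρVD/μ, so Darcy-Weisbach reduces to ΔP = 32μLV/D². Solving for V: V = ΔP·D²/(32μL) = 297.6·(0.08013)²/(32·0.00183·1741) = 0.01874 m/s.
Check: Re = ρVD/μ = 789.9·0.01874·0.08013/0.00183 = 648.2 < 2300, so the laminar assumption holds.
Q = V·A = 0.01874·(π/4·0.08013²) = 9.452e-05 m³/s = 0.09452 L/s.

Q ≈ 0.09452 L/s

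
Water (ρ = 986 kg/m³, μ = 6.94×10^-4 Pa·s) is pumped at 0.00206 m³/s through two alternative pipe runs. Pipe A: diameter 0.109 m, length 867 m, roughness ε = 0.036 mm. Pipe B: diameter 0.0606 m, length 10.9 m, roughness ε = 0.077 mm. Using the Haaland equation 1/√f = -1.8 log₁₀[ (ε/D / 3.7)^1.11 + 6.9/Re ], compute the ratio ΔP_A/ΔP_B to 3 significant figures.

Pipe A: V = Q/A = 0.00206/0.009331 = 0.2208 m/s; Re = 3.419e+04; ε/D = 0.00033; Haaland → f = 0.02341; ΔP_A = f(L/D)(ρV²/2) = 4474 Pa.
Pipe B: V = Q/A = 0.00206/0.002884 = 0.7142 m/s; Re = 6.149e+04; ε/D = 0.00127; Haaland → f = 0.0239; ΔP_B = f(L/D)(ρV²/2) = 1081 Pa.
ΔP_A/ΔP_B = 4474/1081 = 4.14.

ΔP_A/ΔP_B ≈ 4.14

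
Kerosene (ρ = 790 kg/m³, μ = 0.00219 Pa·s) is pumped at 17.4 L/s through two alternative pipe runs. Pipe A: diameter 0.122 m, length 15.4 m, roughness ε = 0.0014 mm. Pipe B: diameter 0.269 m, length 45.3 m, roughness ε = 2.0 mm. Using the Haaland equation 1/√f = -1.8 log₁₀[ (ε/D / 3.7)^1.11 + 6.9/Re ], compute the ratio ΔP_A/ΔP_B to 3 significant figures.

Pipe A: V = Q/A = 0.0174/0.01169 = 1.488 m/s; Re = 6.551e+04; ε/D = 1.15e-05; Haaland → f = 0.01954; ΔP_A = f(L/D)(ρV²/2) = 2159 Pa.
Pipe B: V = Q/A = 0.0174/0.05683 = 0.3062 m/s; Re = 2.971e+04; ε/D = 0.00743; Haaland → f = 0.0366; ΔP_B = f(L/D)(ρV²/2) = 228.2 Pa.
ΔP_A/ΔP_B = 2159/228.2 = 9.46.

ΔP_A/ΔP_B ≈ 9.46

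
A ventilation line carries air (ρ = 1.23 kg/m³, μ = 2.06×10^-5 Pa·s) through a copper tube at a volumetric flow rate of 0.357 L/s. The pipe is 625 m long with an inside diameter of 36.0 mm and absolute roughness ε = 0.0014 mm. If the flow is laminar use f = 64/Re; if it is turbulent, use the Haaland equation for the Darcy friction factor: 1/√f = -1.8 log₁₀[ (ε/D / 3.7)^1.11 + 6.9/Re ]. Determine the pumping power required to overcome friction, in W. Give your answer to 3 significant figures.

Q = 0.357 L/s = 0.357/1000 = 0.000357 m³/s.
Cross-sectional area A = πD²/4 = π(0.036)²/4 = 0.001018 m²; mean velocity V = Q/A = 0.000357/0.001018 = 0.3507 m/s.
Reynolds number Re = ρVD/μ = 1.23 · 0.3507 · 0.036 / 2.06e-05 = 753.9.
Re < 2300 → laminar flow, so f = 64/Re = 64/753.9 = 0.08489 (the turbulent correlation is not needed).
Darcy-Weisbach: ΔP = f(L/D)(ρV²/2) = 0.08489·(625/0.036)·(1.23·0.3507²/2) = 0.08489·1.736e+04·0.07565 = 111.5 Pa.
Pumping power P = QΔP = 0.000357·111.5 = 0.03980 W = 0.0398 W.

P ≈ 0.0398 W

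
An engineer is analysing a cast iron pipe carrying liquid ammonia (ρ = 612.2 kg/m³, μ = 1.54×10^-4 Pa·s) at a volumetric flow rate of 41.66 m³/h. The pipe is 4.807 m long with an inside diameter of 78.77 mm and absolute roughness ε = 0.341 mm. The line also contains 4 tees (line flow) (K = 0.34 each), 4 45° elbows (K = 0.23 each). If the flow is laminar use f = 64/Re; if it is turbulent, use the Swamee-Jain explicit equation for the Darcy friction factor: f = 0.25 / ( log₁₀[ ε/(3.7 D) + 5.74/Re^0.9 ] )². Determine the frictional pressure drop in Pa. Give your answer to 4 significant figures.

Q = 41.66 m³/h = 41.66/3600 = 0.01157 m³/s.
Cross-sectional area A = πD²/4 = π(0.07877)²/4 = 0.004873 m²; mean velocity V = Q/A = 0.01157/0.004873 = 2.375 m/s.
Reynolds number Re = ρVD/μ = 612.2 · 2.375 · 0.07877 / 0.000154 = 7.436e+05.
Re > 4000 → turbulent. Relative roughness ε/D = 0.000341/0.07877 = 0.00433. Swamee-Jain: f = 0.25/(log₁₀[0.00433/3.7 + 5.74/7.436e+05^0.9])² = 0.25/(log₁₀[0.00117 + 2.98e-05])² = 0.25/(-2.921)² = 0.0293.
Total minor-loss coefficient ΣK = 4·0.34 + 4·0.23 = 2.28.
ΔP = [f·L/D + ΣK]·(ρV²/2) = [0.0293·4.807/0.07877 + 2.28]·(612.2·2.375²/2) = [1.788 + 2.28]·1726 = 7022 Pa.

ΔP ≈ 7022 Pa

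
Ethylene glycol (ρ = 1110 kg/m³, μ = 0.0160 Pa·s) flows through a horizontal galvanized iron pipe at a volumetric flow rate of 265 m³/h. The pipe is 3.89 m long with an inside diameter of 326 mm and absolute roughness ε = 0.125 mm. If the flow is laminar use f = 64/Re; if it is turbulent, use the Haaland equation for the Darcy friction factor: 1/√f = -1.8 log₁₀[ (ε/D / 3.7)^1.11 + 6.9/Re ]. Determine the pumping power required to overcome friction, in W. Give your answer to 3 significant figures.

Q = 265 m³/h = 265/3600 = 0.07361 m³/s.
Cross-sectional area A = πD²/4 = π(0.326)²/4 = 0.08347 m²; mean velocity V = Q/A = 0.07361/0.08347 = 0.8819 m/s.
Reynolds number Re = ρVD/μ = 1110 · 0.8819 · 0.326 / 0.016 = 1.995e+04.
Re > 4000 → turbulent. Relative roughness ε/D = 0.000125/0.326 = 0.000383. Haaland: 1/√f = -1.8 log₁₀[(0.000383/3.7)^1.11 + 6.9/1.995e+04] = -1.8 log₁₀[3.78e-05 + 0.000346] = 6.149, so f = 0.02645.
Darcy-Weisbach: ΔP = f(L/D)(ρV²/2) = 0.02645·(3.89/0.326)·(1110·0.8819²/2) = 0.02645·11.93·431.6 = 136.2 Pa.
Pumping power P = QΔP = 0.07361·136.2 = 10.03 W = 10.0 W.

P ≈ 10.0 W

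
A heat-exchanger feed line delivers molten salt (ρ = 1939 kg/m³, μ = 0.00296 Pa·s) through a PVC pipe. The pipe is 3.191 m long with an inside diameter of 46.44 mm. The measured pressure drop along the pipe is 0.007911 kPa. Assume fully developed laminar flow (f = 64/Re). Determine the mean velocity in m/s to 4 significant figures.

For laminar flow, f = 64/Re with Re = ρVD/μ, so Darcy-Weisbach reduces to ΔP = 32μLV/D². Solving for V: V = ΔP·D²/(32μL) = 7.911·(0.04644)²/(32·0.00296·3.191) = 0.05645 m/s.
Check: Re = ρVD/μ = 1939·0.05645·0.04644/0.00296 = 1717 < 2300, so the laminar assumption holds.

V ≈ 0.05645 m/s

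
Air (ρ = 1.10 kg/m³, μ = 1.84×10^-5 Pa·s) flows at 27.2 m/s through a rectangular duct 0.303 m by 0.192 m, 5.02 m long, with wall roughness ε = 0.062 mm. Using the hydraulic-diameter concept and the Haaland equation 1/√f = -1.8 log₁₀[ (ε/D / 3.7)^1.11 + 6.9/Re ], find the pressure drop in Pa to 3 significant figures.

Hydraulic diameter D_h = 4A/P = 4·(0.303·0.192)/(2·(0.303+0.192)) = 0.2327/0.99 = 0.2351 m.
Re = ρVD_h/μ = 1.1·27.2·0.2351/1.84e-05 = 3.822e+05.
ε/D_h = 6.2e-05/0.2351 = 0.000264; Haaland gives 1/√f = -1.8 log₁₀[2.49e-05+1.81e-05] = 7.86, so f = 0.01619.
ΔP = f(L/D_h)(ρV²/2) = 0.01619·5.02/0.2351·406.9 = 140.7 Pa.

ΔP ≈ 141 Pa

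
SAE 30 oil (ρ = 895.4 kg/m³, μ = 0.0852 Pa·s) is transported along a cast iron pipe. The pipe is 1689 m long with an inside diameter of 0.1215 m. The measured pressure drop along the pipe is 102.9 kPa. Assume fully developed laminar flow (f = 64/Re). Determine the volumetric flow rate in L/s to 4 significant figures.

For laminar flow, f = 64/Re with Re = ρVD/μ, so Darcy-Weisbach reduces to ΔP = 32μLV/D². Solving for V: V = ΔP·D²/(32μL) = 1.029e+05·(0.1215)²/(32·0.0852·1689) = 0.3299 m/s.
Check: Re = ρVD/μ = 895.4·0.3299·0.1215/0.0852 = 421.2 < 2300, so the laminar assumption holds.
Q = V·A = 0.3299·(π/4·0.1215²) = 0.003825 m³/s = 3.825 L/s.

Q ≈ 3.825 L/s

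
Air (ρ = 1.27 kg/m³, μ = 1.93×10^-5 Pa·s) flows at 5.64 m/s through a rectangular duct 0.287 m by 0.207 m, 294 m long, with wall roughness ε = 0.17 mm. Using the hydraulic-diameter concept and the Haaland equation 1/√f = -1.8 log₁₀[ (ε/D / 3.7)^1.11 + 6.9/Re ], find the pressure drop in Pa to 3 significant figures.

Hydraulic diameter D_h = 4A/P = 4·(0.287·0.207)/(2·(0.287+0.207)) = 0.2376/0.988 = 0.2405 m.
Re = ρVD_h/μ = 1.27·5.64·0.2405/1.93e-05 = 8.926e+04.
ε/D_h = 0.00017/0.2405 = 0.000707; Haaland gives 1/√f = -1.8 log₁₀[7.45e-05+7.73e-05] = 6.874, so f = 0.02116.
ΔP = f(L/D_h)(ρV²/2) = 0.02116·294/0.2405·20.2 = 522.5 Pa.

ΔP ≈ 523 Pa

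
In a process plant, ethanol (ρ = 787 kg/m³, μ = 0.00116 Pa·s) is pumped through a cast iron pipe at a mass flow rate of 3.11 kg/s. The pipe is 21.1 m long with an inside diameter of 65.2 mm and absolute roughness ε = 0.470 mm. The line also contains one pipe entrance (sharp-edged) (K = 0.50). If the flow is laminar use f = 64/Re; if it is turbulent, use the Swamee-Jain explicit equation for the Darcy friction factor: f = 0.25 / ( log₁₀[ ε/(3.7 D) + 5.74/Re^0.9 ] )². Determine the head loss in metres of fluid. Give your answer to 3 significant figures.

h_f ≈ 0.862 m

A = πD²/4 = π(0.0652)²/4 = 0.003339 m²; mean velocity V = ṁ/(ρA) = 3.11/(787 · 0.003339) = 1.184 m/s.
Reynolds number Re = ρVD/μ = 787 · 1.184 · 0.0652 / 0.00116 = 5.236e+04.
Re > 4000 → turbulent. Relative roughness ε/D = 0.00047/0.0652 = 0.00721. Swamee-Jain: f = 0.25/(log₁₀[0.00721/3.7 + 5.74/5.236e+04^0.9])² = 0.25/(log₁₀[0.00195 + 0.000325])² = 0.25/(-2.643)² = 0.03578.
Total minor-loss coefficient ΣK = 1·0.5 = 0.5.
ΔP = [f·L/D + ΣK]·(ρV²/2) = [0.03578·21.1/0.0652 + 0.5]·(787·1.184²/2) = [11.58 + 0.5]·551.2 = 6658 Pa.
Head loss h_f = ΔP/(ρg) = 6658/(787·9.81) = 0.862 m.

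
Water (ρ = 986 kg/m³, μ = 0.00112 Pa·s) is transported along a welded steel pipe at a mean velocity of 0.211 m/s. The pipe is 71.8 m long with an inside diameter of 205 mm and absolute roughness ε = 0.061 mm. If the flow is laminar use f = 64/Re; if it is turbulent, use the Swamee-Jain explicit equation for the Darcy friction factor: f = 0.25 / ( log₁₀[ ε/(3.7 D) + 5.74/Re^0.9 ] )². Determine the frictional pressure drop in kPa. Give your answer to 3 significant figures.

ΔP ≈ 0.178 kPa

Reynolds number Re = ρVD/μ = 986 · 0.211 · 0.205 / 0.00112 = 3.808e+04.
Re > 4000 → turbulent. Relative roughness ε/D = 6.1e-05/0.205 = 0.000298. Swamee-Jain: f = 0.25/(log₁₀[0.000298/3.7 + 5.74/3.808e+04^0.9])² = 0.25/(log₁₀[8.04e-05 + 0.000433])² = 0.25/(-3.29)² = 0.0231.
Darcy-Weisbach: ΔP = f(L/D)(ρV²/2) = 0.0231·(71.8/0.205)·(986·0.211²/2) = 0.0231·350.2·21.95 = 177.6 Pa.
ΔP = 177.6 Pa = 0.178 kPa.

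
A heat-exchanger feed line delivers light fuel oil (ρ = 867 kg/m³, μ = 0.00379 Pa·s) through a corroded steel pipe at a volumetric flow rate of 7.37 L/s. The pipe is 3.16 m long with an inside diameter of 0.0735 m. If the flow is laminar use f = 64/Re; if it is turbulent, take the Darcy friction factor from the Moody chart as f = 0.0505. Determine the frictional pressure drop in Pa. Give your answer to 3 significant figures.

ΔP ≈ 2840 Pa

Q = 7.37 L/s = 7.37/1000 = 0.00737 m³/s.
Cross-sectional area A = πD²/4 = π(0.0735)²/4 = 0.004243 m²; mean velocity V = Q/A = 0.00737/0.004243 = 1.737 m/s.
Reynolds number Re = ρVD/μ = 867 · 1.737 · 0.0735 / 0.00379 = 2.921e+04.
Re > 4000 → turbulent; use the Moody-chart value f = 0.0505.
Darcy-Weisbach: ΔP = f(L/D)(ρV²/2) = 0.0505·(3.16/0.0735)·(867·1.737²/2) = 0.0505·42.99·1308 = 2840 Pa.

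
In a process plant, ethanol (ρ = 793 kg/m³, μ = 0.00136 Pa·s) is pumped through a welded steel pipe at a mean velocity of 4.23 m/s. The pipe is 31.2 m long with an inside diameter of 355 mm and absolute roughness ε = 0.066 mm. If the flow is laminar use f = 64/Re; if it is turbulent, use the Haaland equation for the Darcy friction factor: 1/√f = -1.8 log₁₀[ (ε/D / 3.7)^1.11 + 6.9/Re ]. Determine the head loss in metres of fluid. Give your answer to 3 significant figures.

Reynolds number Re = ρVD/μ = 793 · 4.23 · 0.355 / 0.00136 = 8.756e+05.
Re > 4000 → turbulent. Relative roughness ε/D = 6.6e-05/0.355 = 0.000186. Haaland: 1/√f = -1.8 log₁₀[(0.000186/3.7)^1.11 + 6.9/8.756e+05] = -1.8 log₁₀[1.69e-05 + 7.88e-06] = 8.29, so f = 0.01455.
Darcy-Weisbach: ΔP = f(L/D)(ρV²/2) = 0.01455·(31.2/0.355)·(793·4.23²/2) = 0.01455·87.89·7095 = 9072 Pa.
Head loss h_f = ΔP/(ρg) = 9072/(793·9.81) = 1.17 m.

h_f ≈ 1.17 m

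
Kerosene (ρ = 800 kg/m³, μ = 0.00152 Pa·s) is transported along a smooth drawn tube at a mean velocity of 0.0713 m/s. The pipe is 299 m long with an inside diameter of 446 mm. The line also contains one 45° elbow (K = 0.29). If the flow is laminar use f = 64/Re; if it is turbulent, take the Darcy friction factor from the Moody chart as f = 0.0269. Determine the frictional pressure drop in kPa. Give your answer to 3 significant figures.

Reynolds number Re = ρVD/μ = 800 · 0.0713 · 0.446 / 0.00152 = 1.674e+04.
Re > 4000 → turbulent; use the Moody-chart value f = 0.0269.
Total minor-loss coefficient ΣK = 1·0.29 = 0.29.
ΔP = [f·L/D + ΣK]·(ρV²/2) = [0.0269·299/0.446 + 0.29]·(800·0.0713²/2) = [18.03 + 0.29]·2.033 = 37.26 Pa.
ΔP = 37.26 Pa = 0.0373 kPa.

ΔP ≈ 0.0373 kPa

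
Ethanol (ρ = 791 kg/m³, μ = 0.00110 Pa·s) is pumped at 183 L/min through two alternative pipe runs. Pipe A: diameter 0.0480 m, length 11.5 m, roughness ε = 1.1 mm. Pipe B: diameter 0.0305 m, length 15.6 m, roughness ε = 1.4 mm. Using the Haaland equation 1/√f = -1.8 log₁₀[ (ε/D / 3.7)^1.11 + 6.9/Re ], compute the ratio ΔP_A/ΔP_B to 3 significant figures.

ΔP_A/ΔP_B ≈ 0.0574

Pipe A: V = Q/A = 0.00305/0.00181 = 1.685 m/s; Re = 5.818e+04; ε/D = 0.0229; Haaland → f = 0.05198; ΔP_A = f(L/D)(ρV²/2) = 1.399e+04 Pa.
Pipe B: V = Q/A = 0.00305/0.0007306 = 4.175 m/s; Re = 9.156e+04; ε/D = 0.0459; Haaland → f = 0.06921; ΔP_B = f(L/D)(ρV²/2) = 2.44e+05 Pa.
ΔP_A/ΔP_B = 1.399e+04/2.44e+05 = 0.0574.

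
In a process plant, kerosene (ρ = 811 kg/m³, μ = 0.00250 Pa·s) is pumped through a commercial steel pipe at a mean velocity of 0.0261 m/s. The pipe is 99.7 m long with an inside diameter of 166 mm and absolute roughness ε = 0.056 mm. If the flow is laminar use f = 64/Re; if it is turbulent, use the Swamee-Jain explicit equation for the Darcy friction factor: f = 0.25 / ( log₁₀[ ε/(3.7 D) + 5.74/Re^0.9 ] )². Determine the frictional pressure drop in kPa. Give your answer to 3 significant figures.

Reynolds number Re = ρVD/μ = 811 · 0.0261 · 0.166 / 0.0025 = 1405.
Re < 2300 → laminar flow, so f = 64/Re = 64/1405 = 0.04554 (the turbulent correlation is not needed).
Darcy-Weisbach: ΔP = f(L/D)(ρV²/2) = 0.04554·(99.7/0.166)·(811·0.0261²/2) = 0.04554·600.6·0.2762 = 7.555 Pa.
ΔP = 7.555 Pa = 0.00755 kPa.

ΔP ≈ 0.00755 kPa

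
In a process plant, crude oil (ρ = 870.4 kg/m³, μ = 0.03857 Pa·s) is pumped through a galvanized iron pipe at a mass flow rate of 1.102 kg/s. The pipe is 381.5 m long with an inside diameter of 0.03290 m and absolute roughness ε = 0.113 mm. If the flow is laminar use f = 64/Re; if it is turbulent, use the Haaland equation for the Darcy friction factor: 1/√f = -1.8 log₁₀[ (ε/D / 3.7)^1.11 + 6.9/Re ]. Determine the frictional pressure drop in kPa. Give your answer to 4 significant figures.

ΔP ≈ 647.9 kPa

A = πD²/4 = π(0.0329)²/4 = 0.0008501 m²; mean velocity V = ṁ/(ρA) = 1.102/(870.4 · 0.0008501) = 1.489 m/s.
Reynolds number Re = ρVD/μ = 870.4 · 1.489 · 0.0329 / 0.0386 = 1106.
Re < 2300 → laminar flow, so f = 64/Re = 64/1106 = 0.05788 (the turbulent correlation is not needed).
Darcy-Weisbach: ΔP = f(L/D)(ρV²/2) = 0.05788·(381.5/0.0329)·(870.4·1.489²/2) = 0.05788·1.16e+04·965.3 = 6.479e+05 Pa.
ΔP = 6.479e+05 Pa = 647.9 kPa.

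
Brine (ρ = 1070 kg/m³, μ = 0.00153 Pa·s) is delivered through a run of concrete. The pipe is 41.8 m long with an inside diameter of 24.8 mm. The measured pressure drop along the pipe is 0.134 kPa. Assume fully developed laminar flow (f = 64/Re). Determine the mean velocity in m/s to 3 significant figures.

For laminar flow, f = 64/Re with Re = ρVD/μ, so Darcy-Weisbach reduces to ΔP = 32μLV/D². Solving for V: V = ΔP·D²/(32μL) = 134·(0.0248)²/(32·0.00153·41.8) = 0.04027 m/s.
Check: Re = ρVD/μ = 1070·0.04027·0.0248/0.00153 = 698.4 < 2300, so the laminar assumption holds.

V ≈ 0.0403 m/s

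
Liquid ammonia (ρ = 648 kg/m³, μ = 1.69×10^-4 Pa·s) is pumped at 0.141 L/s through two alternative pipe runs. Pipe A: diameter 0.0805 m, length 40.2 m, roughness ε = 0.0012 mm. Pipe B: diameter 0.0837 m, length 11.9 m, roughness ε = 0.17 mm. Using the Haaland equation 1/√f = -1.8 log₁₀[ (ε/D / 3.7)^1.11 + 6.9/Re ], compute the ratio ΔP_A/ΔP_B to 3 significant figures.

ΔP_A/ΔP_B ≈ 3.78

Pipe A: V = Q/A = 0.000141/0.00509 = 0.0277 m/s; Re = 8551; ε/D = 1.49e-05; Haaland → f = 0.03227; ΔP_A = f(L/D)(ρV²/2) = 4.007 Pa.
Pipe B: V = Q/A = 0.000141/0.005502 = 0.02563 m/s; Re = 8224; ε/D = 0.00203; Haaland → f = 0.03506; ΔP_B = f(L/D)(ρV²/2) = 1.061 Pa.
ΔP_A/ΔP_B = 4.007/1.061 = 3.78.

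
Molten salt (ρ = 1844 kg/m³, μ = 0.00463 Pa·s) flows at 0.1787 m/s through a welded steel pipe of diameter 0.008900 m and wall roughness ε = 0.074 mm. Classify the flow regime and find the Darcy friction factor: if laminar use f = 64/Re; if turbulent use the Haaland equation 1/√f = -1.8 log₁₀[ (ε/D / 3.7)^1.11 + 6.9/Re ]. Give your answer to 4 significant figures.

f ≈ 0.1010

Re = ρVD/μ = 1844·0.1787·0.0089/0.00463 = 633.4.
Re < 2300 → laminar, so f = 64/Re = 0.101 (roughness is irrelevant in laminar flow).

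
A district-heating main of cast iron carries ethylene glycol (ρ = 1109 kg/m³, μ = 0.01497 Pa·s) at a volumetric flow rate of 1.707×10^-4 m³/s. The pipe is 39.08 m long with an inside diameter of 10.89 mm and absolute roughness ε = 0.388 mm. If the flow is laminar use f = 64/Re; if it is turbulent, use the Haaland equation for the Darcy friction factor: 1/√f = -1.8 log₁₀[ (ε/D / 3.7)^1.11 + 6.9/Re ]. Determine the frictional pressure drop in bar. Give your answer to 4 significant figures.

Cross-sectional area A = πD²/4 = π(0.01089)²/4 = 9.314e-05 m²; mean velocity V = Q/A = 0.0001707/9.314e-05 = 1.833 m/s.
Reynolds number Re = ρVD/μ = 1109 · 1.833 · 0.01089 / 0.015 = 1479.
Re < 2300 → laminar flow, so f = 64/Re = 64/1479 = 0.04329 (the turbulent correlation is not needed).
Darcy-Weisbach: ΔP = f(L/D)(ρV²/2) = 0.04329·(39.08/0.01089)·(1109·1.833²/2) = 0.04329·3589·1862 = 2.893e+05 Pa.
ΔP = 2.893e+05 Pa = 2.893 bar.

ΔP ≈ 2.893 bar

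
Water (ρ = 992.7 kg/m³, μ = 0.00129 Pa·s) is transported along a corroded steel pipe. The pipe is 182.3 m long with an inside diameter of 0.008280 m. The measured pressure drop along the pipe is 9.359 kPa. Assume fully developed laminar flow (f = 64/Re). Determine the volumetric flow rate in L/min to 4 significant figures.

Q ≈ 0.2755 L/min

For laminar flow, f = 64/Re with Re = ρVD/μ, so Darcy-Weisbach reduces to ΔP = 32μLV/D². Solving for V: V = ΔP·D²/(32μL) = 9359·(0.00828)²/(32·0.00129·182.3) = 0.08526 m/s.
Check: Re = ρVD/μ = 992.7·0.08526·0.00828/0.00129 = 543.3 < 2300, so the laminar assumption holds.
Q = V·A = 0.08526·(π/4·0.00828²) = 4.591e-06 m³/s = 0.2755 L/min.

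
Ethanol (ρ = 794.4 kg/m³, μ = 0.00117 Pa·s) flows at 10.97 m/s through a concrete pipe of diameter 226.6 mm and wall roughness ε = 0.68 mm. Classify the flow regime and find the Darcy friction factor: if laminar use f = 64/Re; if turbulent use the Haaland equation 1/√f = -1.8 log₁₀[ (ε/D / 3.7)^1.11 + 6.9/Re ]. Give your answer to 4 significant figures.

f ≈ 0.02629

Re = ρVD/μ = 794.4·10.97·0.2266/0.00117 = 1.688e+06.
Re > 4000 → turbulent. ε/D = 0.00068/0.2266 = 0.003; Haaland: 1/√f = -1.8 log₁₀[0.000371 + 4.09e-06] = 6.167, so f = 0.02629.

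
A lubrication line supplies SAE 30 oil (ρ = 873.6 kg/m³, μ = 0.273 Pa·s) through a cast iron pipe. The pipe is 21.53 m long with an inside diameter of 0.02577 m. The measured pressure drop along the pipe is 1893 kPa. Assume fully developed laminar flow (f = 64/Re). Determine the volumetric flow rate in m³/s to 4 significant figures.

Q ≈ 0.003486 m³/s

For laminar flow, f = 64/Re with Re = ρVD/μ, so Darcy-Weisbach reduces to ΔP = 32μLV/D². Solving for V: V = ΔP·D²/(32μL) = 1.893e+06·(0.02577)²/(32·0.273·21.53) = 6.684 m/s.
Check: Re = ρVD/μ = 873.6·6.684·0.02577/0.273 = 551.2 < 2300, so the laminar assumption holds.
Q = V·A = 6.684·(π/4·0.02577²) = 0.003486 m³/s = 0.003486 m³/s.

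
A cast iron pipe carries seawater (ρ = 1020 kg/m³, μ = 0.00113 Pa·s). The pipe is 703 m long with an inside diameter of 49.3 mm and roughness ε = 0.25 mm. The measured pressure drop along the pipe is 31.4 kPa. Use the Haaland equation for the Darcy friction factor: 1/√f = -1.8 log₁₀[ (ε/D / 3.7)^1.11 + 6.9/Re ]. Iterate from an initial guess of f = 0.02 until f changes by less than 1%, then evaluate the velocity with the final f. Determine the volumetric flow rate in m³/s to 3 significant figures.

Rearranging Darcy-Weisbach: V = √(2·ΔP·D/(f·L·ρ)). With ε/D = 0.00025/0.0493 = 0.00507, iterate starting from f = 0.02:
  f = 0.02 → V = √(2·3.14e+04·0.0493/(0.02·703·1020)) = 0.4646 m/s; Re = ρVD/μ = 2.068e+04; f → 0.03427
  f = 0.03427 → V = 0.355 m/s; Re = 1.58e+04; f → 0.03526
  f = 0.03526 → V = 0.3499 m/s; Re = 1.557e+04; f → 0.03532
Converged (Δf/f < 1%). With the final f = 0.03532: V = √(2·3.14e+04·0.0493/(0.03532·703·1020)) = 0.3496 m/s.
Q = V·A = 0.3496·(π/4·0.0493²) = 0.0006674 m³/s = 6.67×10^-4 m³/s.

Q ≈ 6.67×10^-4 m³/s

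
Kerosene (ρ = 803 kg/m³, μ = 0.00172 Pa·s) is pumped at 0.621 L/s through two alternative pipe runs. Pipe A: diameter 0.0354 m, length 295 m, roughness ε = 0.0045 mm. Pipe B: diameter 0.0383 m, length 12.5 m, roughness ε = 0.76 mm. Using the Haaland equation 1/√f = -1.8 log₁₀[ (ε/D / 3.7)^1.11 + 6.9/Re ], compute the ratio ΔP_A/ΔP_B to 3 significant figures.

ΔP_A/ΔP_B ≈ 20.5

Pipe A: V = Q/A = 0.000621/0.0009842 = 0.631 m/s; Re = 1.043e+04; ε/D = 0.000127; Haaland → f = 0.03067; ΔP_A = f(L/D)(ρV²/2) = 4.086e+04 Pa.
Pipe B: V = Q/A = 0.000621/0.001152 = 0.539 m/s; Re = 9638; ε/D = 0.0198; Haaland → f = 0.05236; ΔP_B = f(L/D)(ρV²/2) = 1993 Pa.
ΔP_A/ΔP_B = 4.086e+04/1993 = 20.5.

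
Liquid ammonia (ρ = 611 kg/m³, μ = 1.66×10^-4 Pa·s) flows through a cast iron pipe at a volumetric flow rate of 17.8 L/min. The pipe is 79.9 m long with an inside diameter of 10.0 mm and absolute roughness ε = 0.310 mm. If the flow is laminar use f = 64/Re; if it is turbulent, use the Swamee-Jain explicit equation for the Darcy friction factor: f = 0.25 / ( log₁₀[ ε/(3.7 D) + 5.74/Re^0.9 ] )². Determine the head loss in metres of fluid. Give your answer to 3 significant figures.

h_f ≈ 339 m

Q = 17.8 L/min = 17.8/60000 = 0.0002967 m³/s.
Cross-sectional area A = πD²/4 = π(0.01)²/4 = 7.854e-05 m²; mean velocity V = Q/A = 0.0002967/7.854e-05 = 3.777 m/s.
Reynolds number Re = ρVD/μ = 611 · 3.777 · 0.01 / 0.000166 = 1.39e+05.
Re > 4000 → turbulent. Relative roughness ε/D = 0.00031/0.01 = 0.031. Swamee-Jain: f = 0.25/(log₁₀[0.031/3.7 + 5.74/1.39e+05^0.9])² = 0.25/(log₁₀[0.00838 + 0.000135])² = 0.25/(-2.07)² = 0.05835.
Darcy-Weisbach: ΔP = f(L/D)(ρV²/2) = 0.05835·(79.9/0.01)·(611·3.777²/2) = 0.05835·7990·4359 = 2.032e+06 Pa.
Head loss h_f = ΔP/(ρg) = 2.032e+06/(611·9.81) = 339 m.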